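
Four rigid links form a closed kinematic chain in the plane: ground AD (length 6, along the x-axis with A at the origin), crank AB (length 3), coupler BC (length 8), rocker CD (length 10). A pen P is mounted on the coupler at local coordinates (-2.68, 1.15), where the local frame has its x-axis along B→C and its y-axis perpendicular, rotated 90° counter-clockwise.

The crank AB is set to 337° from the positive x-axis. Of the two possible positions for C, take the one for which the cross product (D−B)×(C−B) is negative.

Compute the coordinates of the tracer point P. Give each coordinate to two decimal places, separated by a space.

A=(0,0), D=(6.00,0)
B = A + 3.00·(cos337°, sin337°) = (2.7615, -1.1722)
|BD| = 3.4441
circle(B,8.00) ∩ circle(D,10.00): a=-3.5043, h=7.1917
  candidates: C₊=(-2.9812,4.3974) cross=24.769; C₋=(1.9141,-9.1272) cross=-24.769
  mode - wants cross < 0 → take C=(1.9141,-9.1272) (cross=-24.769)
ex = (C−B)/|BC| = (-0.1059,-0.9944); ey = (0.9944,-0.1059)
P = B + -2.68·ex + 1.15·ey = (4.1889,1.3709)

4.19 1.37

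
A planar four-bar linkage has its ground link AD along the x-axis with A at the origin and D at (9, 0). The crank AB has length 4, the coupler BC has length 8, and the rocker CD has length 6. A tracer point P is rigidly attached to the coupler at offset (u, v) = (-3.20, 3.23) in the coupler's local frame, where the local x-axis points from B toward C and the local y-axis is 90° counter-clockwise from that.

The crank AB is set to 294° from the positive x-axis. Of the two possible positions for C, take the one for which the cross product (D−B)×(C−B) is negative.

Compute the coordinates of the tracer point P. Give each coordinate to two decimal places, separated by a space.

A=(0,0), D=(9.00,0)
B = A + 4.00·(cos294°, sin294°) = (1.6269, -3.6542)
|BD| = 8.2289
circle(B,8.00) ∩ circle(D,6.00): a=5.8158, h=5.4933
  candidates: C₊=(4.3984,3.8504) cross=45.204; C₋=(9.2773,-5.9936) cross=-45.204
  mode - wants cross < 0 → take C=(9.2773,-5.9936) (cross=-45.204)
ex = (C−B)/|BC| = (0.9563,-0.2924); ey = (0.2924,0.9563)
P = B + -3.20·ex + 3.23·ey = (-0.4886,0.3704)

-0.49 0.37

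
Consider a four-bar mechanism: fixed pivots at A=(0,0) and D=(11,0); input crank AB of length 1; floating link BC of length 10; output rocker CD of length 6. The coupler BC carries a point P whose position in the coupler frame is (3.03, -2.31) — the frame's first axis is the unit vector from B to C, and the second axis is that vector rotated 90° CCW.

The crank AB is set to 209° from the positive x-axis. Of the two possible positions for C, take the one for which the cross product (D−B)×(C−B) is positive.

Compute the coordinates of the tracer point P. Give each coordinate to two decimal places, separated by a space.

2.92 -0.80

A=(0,0), D=(11.00,0)
B = A + 1.00·(cos209°, sin209°) = (-0.8746, -0.4848)
|BD| = 11.8845
circle(B,10.00) ∩ circle(D,6.00): a=8.6348, h=5.0438
  candidates: C₊=(7.5473,4.9070) cross=59.943; C₋=(7.9588,-5.1721) cross=-59.943
  mode + wants cross > 0 → take C=(7.5473,4.9070) (cross=59.943)
ex = (C−B)/|BC| = (0.8422,0.5392); ey = (-0.5392,0.8422)
P = B + 3.03·ex + -2.31·ey = (2.9227,-0.7965)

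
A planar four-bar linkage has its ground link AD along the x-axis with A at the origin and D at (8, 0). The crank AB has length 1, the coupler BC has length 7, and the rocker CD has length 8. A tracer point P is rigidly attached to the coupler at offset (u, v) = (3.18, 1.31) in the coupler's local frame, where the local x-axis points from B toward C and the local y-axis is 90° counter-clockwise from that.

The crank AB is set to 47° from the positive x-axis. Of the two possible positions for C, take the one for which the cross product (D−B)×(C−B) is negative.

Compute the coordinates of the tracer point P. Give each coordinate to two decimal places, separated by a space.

2.85 -1.94

A=(0,0), D=(8.00,0)
B = A + 1.00·(cos47°, sin47°) = (0.6820, 0.7314)
|BD| = 7.3545
circle(B,7.00) ∩ circle(D,8.00): a=2.6574, h=6.4760
  candidates: C₊=(3.9703,6.9109) cross=47.627; C₋=(2.6823,-5.9768) cross=-47.627
  mode - wants cross < 0 → take C=(2.6823,-5.9768) (cross=-47.627)
ex = (C−B)/|BC| = (0.2858,-0.9583); ey = (0.9583,0.2858)
P = B + 3.18·ex + 1.31·ey = (2.8461,-1.9417)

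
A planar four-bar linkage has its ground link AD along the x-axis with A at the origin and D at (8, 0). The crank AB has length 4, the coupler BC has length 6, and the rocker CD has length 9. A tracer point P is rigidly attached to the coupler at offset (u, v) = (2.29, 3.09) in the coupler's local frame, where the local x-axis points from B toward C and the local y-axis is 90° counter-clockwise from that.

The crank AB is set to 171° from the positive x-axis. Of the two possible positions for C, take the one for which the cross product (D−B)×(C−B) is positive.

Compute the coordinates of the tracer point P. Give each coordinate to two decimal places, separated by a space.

-4.44 4.44

A=(0,0), D=(8.00,0)
B = A + 4.00·(cos171°, sin171°) = (-3.9508, 0.6257)
|BD| = 11.9671
circle(B,6.00) ∩ circle(D,9.00): a=4.1034, h=4.3774
  candidates: C₊=(0.3759,4.7826) cross=52.385; C₋=(-0.0818,-3.9603) cross=-52.385
  mode + wants cross > 0 → take C=(0.3759,4.7826) (cross=52.385)
ex = (C−B)/|BC| = (0.7211,0.6928); ey = (-0.6928,0.7211)
P = B + 2.29·ex + 3.09·ey = (-4.4402,4.4405)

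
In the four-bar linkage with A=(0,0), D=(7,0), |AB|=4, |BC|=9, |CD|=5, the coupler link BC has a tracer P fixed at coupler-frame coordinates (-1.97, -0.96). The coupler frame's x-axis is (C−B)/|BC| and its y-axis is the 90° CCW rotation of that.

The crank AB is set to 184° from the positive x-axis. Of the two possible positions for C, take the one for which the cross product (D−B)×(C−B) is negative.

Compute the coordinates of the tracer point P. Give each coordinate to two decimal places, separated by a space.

A=(0,0), D=(7.00,0)
B = A + 4.00·(cos184°, sin184°) = (-3.9903, -0.2790)
|BD| = 10.9938
circle(B,9.00) ∩ circle(D,5.00): a=8.0438, h=4.0370
  candidates: C₊=(3.9485,3.9608) cross=44.382; C₋=(4.1534,-4.1106) cross=-44.382
  mode - wants cross < 0 → take C=(4.1534,-4.1106) (cross=-44.382)
ex = (C−B)/|BC| = (0.9049,-0.4257); ey = (0.4257,0.9049)
P = B + -1.97·ex + -0.96·ey = (-6.1815,-0.3090)

-6.18 -0.31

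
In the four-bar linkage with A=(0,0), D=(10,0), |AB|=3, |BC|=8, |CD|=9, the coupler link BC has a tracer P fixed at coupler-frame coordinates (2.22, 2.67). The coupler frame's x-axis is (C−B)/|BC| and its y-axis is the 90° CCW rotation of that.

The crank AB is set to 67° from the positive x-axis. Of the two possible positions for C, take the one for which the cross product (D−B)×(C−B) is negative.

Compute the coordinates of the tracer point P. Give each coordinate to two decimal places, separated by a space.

4.19 1.05

A=(0,0), D=(10.00,0)
B = A + 3.00·(cos67°, sin67°) = (1.1722, 2.7615)
|BD| = 9.2497
circle(B,8.00) ∩ circle(D,9.00): a=3.7059, h=7.0899
  candidates: C₊=(6.8258,8.4217) cross=65.579; C₋=(2.5923,-5.1114) cross=-65.579
  mode - wants cross < 0 → take C=(2.5923,-5.1114) (cross=-65.579)
ex = (C−B)/|BC| = (0.1775,-0.9841); ey = (0.9841,0.1775)
P = B + 2.22·ex + 2.67·ey = (4.1939,1.0507)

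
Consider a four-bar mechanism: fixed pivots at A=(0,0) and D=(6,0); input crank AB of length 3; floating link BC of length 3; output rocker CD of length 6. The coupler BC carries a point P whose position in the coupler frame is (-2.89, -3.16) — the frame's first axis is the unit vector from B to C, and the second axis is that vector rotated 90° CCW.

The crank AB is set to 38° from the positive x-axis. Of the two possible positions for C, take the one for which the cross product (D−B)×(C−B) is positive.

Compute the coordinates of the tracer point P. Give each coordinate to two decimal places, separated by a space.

A=(0,0), D=(6.00,0)
B = A + 3.00·(cos38°, sin38°) = (2.3640, 1.8470)
|BD| = 4.0782
circle(B,3.00) ∩ circle(D,6.00): a=-1.2712, h=2.7174
  candidates: C₊=(2.4613,4.8454) cross=11.082; C₋=(0.0000,0.0000) cross=-11.082
  mode + wants cross > 0 → take C=(2.4613,4.8454) (cross=11.082)
ex = (C−B)/|BC| = (0.0324,0.9995); ey = (-0.9995,0.0324)
P = B + -2.89·ex + -3.16·ey = (5.4286,-1.1440)

5.43 -1.14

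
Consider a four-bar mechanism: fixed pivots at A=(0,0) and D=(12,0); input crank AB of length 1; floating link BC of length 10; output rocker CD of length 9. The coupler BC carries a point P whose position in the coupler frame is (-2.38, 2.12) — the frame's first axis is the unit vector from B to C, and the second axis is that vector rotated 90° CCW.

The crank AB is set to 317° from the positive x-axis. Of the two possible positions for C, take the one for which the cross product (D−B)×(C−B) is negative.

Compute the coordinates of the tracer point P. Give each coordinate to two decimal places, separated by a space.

0.61 2.50

A=(0,0), D=(12.00,0)
B = A + 1.00·(cos317°, sin317°) = (0.7314, -0.6820)
|BD| = 11.2893
circle(B,10.00) ∩ circle(D,9.00): a=6.4861, h=7.6112
  candidates: C₊=(6.7458,7.3071) cross=85.925; C₋=(7.6654,-7.8874) cross=-85.925
  mode - wants cross < 0 → take C=(7.6654,-7.8874) (cross=-85.925)
ex = (C−B)/|BC| = (0.6934,-0.7205); ey = (0.7205,0.6934)
P = B + -2.38·ex + 2.12·ey = (0.6086,2.5029)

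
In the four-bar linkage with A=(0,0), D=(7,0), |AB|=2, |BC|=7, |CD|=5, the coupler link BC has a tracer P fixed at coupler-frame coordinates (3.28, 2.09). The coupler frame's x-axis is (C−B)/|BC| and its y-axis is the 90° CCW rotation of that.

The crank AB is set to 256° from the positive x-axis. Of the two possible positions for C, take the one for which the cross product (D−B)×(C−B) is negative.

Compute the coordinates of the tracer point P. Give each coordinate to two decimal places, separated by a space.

A=(0,0), D=(7.00,0)
B = A + 2.00·(cos256°, sin256°) = (-0.4838, -1.9406)
|BD| = 7.7314
circle(B,7.00) ∩ circle(D,5.00): a=5.4178, h=4.4325
  candidates: C₊=(3.6479,3.7099) cross=34.270; C₋=(5.8731,-4.8714) cross=-34.270
  mode - wants cross < 0 → take C=(5.8731,-4.8714) (cross=-34.270)
ex = (C−B)/|BC| = (0.9081,-0.4187); ey = (0.4187,0.9081)
P = B + 3.28·ex + 2.09·ey = (3.3699,-1.4159)

3.37 -1.42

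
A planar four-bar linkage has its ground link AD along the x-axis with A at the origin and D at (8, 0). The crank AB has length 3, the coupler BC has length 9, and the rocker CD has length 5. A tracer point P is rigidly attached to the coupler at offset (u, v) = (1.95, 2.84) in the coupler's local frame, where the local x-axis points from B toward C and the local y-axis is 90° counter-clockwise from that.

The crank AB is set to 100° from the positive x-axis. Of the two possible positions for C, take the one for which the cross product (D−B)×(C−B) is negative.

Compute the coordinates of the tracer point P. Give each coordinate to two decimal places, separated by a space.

2.91 3.21

A=(0,0), D=(8.00,0)
B = A + 3.00·(cos100°, sin100°) = (-0.5209, 2.9544)
|BD| = 9.0186
circle(B,9.00) ∩ circle(D,5.00): a=7.6140, h=4.7987
  candidates: C₊=(8.2449,4.9940) cross=43.277; C₋=(5.1009,-4.0737) cross=-43.277
  mode - wants cross < 0 → take C=(5.1009,-4.0737) (cross=-43.277)
ex = (C−B)/|BC| = (0.6246,-0.7809); ey = (0.7809,0.6246)
P = B + 1.95·ex + 2.84·ey = (2.9149,3.2057)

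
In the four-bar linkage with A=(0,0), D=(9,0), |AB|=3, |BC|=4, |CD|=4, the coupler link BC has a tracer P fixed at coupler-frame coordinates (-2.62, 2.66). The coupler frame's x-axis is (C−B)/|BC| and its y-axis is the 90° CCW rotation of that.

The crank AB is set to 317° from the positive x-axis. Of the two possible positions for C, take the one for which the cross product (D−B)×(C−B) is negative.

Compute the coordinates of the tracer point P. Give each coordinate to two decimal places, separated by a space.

0.11 1.05

A=(0,0), D=(9.00,0)
B = A + 3.00·(cos317°, sin317°) = (2.1941, -2.0460)
|BD| = 7.1068
circle(B,4.00) ∩ circle(D,4.00): a=3.5534, h=1.8366
  candidates: C₊=(5.0683,0.7359) cross=13.053; C₋=(6.1258,-2.7819) cross=-13.053
  mode - wants cross < 0 → take C=(6.1258,-2.7819) (cross=-13.053)
ex = (C−B)/|BC| = (0.9829,-0.1840); ey = (0.1840,0.9829)
P = B + -2.62·ex + 2.66·ey = (0.1081,1.0506)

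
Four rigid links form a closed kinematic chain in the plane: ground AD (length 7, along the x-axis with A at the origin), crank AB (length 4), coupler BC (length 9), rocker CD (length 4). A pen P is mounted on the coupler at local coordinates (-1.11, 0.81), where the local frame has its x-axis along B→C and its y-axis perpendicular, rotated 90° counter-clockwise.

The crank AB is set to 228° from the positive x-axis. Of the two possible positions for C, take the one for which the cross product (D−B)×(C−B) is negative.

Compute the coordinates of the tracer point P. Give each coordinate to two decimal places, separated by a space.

A=(0,0), D=(7.00,0)
B = A + 4.00·(cos228°, sin228°) = (-2.6765, -2.9726)
|BD| = 10.1228
circle(B,9.00) ∩ circle(D,4.00): a=8.2720, h=3.5460
  candidates: C₊=(4.1895,2.8462) cross=35.896; C₋=(6.2721,-3.9332) cross=-35.896
  mode - wants cross < 0 → take C=(6.2721,-3.9332) (cross=-35.896)
ex = (C−B)/|BC| = (0.9943,-0.1067); ey = (0.1067,0.9943)
P = B + -1.11·ex + 0.81·ey = (-3.6937,-2.0487)

-3.69 -2.05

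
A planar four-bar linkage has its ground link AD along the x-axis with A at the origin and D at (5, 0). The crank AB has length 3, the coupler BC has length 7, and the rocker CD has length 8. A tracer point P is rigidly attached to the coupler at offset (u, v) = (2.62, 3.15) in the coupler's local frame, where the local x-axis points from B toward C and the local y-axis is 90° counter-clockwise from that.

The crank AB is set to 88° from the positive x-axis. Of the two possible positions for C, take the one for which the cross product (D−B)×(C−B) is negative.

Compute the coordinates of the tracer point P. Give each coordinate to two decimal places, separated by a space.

2.26 -0.49

A=(0,0), D=(5.00,0)
B = A + 3.00·(cos88°, sin88°) = (0.1047, 2.9982)
|BD| = 5.7405
circle(B,7.00) ∩ circle(D,8.00): a=1.5637, h=6.8231
  candidates: C₊=(5.0018,8.0000) cross=39.168; C₋=(-2.1254,-3.6371) cross=-39.168
  mode - wants cross < 0 → take C=(-2.1254,-3.6371) (cross=-39.168)
ex = (C−B)/|BC| = (-0.3186,-0.9479); ey = (0.9479,-0.3186)
P = B + 2.62·ex + 3.15·ey = (2.2559,-0.4889)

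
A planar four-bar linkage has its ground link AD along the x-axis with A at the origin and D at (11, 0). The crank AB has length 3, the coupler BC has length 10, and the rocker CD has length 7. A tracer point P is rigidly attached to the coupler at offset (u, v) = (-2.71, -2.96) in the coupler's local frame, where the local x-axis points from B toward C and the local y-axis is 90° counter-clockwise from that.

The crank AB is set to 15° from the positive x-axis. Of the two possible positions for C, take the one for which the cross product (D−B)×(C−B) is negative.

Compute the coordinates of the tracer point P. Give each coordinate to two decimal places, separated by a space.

-1.11 0.91

A=(0,0), D=(11.00,0)
B = A + 3.00·(cos15°, sin15°) = (2.8978, 0.7765)
|BD| = 8.1393
circle(B,10.00) ∩ circle(D,7.00): a=7.2026, h=6.9370
  candidates: C₊=(10.7293,6.9948) cross=56.463; C₋=(9.4058,-6.8160) cross=-56.463
  mode - wants cross < 0 → take C=(9.4058,-6.8160) (cross=-56.463)
ex = (C−B)/|BC| = (0.6508,-0.7592); ey = (0.7592,0.6508)
P = B + -2.71·ex + -2.96·ey = (-1.1133,0.9077)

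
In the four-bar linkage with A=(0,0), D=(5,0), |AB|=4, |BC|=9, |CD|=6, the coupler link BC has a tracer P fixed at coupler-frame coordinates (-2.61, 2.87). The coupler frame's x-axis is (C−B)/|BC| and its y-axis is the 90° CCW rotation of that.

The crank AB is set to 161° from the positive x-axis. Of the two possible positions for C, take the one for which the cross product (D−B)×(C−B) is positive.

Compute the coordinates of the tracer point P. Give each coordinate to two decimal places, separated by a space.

-7.49 2.43

A=(0,0), D=(5.00,0)
B = A + 4.00·(cos161°, sin161°) = (-3.7821, 1.3023)
|BD| = 8.8781
circle(B,9.00) ∩ circle(D,6.00): a=6.9734, h=5.6896
  candidates: C₊=(3.9505,5.9075) cross=50.513; C₋=(2.2813,-5.3487) cross=-50.513
  mode + wants cross > 0 → take C=(3.9505,5.9075) (cross=50.513)
ex = (C−B)/|BC| = (0.8592,0.5117); ey = (-0.5117,0.8592)
P = B + -2.61·ex + 2.87·ey = (-7.4931,2.4326)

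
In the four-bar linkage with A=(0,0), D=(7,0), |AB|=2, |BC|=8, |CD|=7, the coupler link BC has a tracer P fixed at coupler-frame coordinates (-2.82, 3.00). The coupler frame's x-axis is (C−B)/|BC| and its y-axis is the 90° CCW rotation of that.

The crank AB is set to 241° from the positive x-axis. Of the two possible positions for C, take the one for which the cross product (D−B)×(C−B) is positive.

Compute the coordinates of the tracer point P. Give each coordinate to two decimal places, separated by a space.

A=(0,0), D=(7.00,0)
B = A + 2.00·(cos241°, sin241°) = (-0.9696, -1.7492)
|BD| = 8.1593
circle(B,8.00) ∩ circle(D,7.00): a=4.9989, h=6.2459
  candidates: C₊=(2.5740,5.4231) cross=50.962; C₋=(5.2520,-6.7782) cross=-50.962
  mode + wants cross > 0 → take C=(2.5740,5.4231) (cross=50.962)
ex = (C−B)/|BC| = (0.4429,0.8965); ey = (-0.8965,0.4429)
P = B + -2.82·ex + 3.00·ey = (-4.9084,-2.9487)

-4.91 -2.95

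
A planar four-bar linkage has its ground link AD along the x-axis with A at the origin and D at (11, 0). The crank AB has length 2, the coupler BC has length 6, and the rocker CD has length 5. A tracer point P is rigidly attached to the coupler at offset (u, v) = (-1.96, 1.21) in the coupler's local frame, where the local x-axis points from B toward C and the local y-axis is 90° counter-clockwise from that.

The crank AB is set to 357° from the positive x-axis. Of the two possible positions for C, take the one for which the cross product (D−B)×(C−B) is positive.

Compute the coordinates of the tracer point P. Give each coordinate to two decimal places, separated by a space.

A=(0,0), D=(11.00,0)
B = A + 2.00·(cos357°, sin357°) = (1.9973, -0.1047)
|BD| = 9.0033
circle(B,6.00) ∩ circle(D,5.00): a=5.1126, h=3.1403
  candidates: C₊=(7.0730,3.0949) cross=28.274; C₋=(7.1460,-3.1854) cross=-28.274
  mode + wants cross > 0 → take C=(7.0730,3.0949) (cross=28.274)
ex = (C−B)/|BC| = (0.8460,0.5333); ey = (-0.5333,0.8460)
P = B + -1.96·ex + 1.21·ey = (-0.3061,-0.1263)

-0.31 -0.13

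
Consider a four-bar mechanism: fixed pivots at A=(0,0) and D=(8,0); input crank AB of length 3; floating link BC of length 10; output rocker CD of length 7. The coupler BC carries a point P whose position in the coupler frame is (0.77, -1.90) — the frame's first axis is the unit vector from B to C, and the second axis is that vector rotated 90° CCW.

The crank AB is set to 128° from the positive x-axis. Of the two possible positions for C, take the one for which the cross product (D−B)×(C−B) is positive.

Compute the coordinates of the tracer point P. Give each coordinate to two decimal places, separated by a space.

A=(0,0), D=(8.00,0)
B = A + 3.00·(cos128°, sin128°) = (-1.8470, 2.3640)
|BD| = 10.1268
circle(B,10.00) ∩ circle(D,7.00): a=7.5815, h=6.5208
  candidates: C₊=(7.0473,6.9349) cross=66.035; C₋=(4.0028,-5.7465) cross=-66.035
  mode + wants cross > 0 → take C=(7.0473,6.9349) (cross=66.035)
ex = (C−B)/|BC| = (0.8894,0.4571); ey = (-0.4571,0.8894)
P = B + 0.77·ex + -1.90·ey = (-0.2937,1.0261)

-0.29 1.03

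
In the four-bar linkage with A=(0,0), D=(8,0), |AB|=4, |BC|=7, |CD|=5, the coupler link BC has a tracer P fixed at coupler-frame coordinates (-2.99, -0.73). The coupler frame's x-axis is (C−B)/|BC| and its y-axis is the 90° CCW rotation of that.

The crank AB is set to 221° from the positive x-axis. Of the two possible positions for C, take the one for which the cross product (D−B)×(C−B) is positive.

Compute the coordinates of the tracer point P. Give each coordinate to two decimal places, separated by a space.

A=(0,0), D=(8.00,0)
B = A + 4.00·(cos221°, sin221°) = (-3.0188, -2.6242)
|BD| = 11.3270
circle(B,7.00) ∩ circle(D,5.00): a=6.7229, h=1.9499
  candidates: C₊=(3.0694,0.8302) cross=22.087; C₋=(3.9729,-2.9636) cross=-22.087
  mode + wants cross > 0 → take C=(3.0694,0.8302) (cross=22.087)
ex = (C−B)/|BC| = (0.8697,0.4935); ey = (-0.4935,0.8697)
P = B + -2.99·ex + -0.73·ey = (-5.2591,-4.7347)

-5.26 -4.73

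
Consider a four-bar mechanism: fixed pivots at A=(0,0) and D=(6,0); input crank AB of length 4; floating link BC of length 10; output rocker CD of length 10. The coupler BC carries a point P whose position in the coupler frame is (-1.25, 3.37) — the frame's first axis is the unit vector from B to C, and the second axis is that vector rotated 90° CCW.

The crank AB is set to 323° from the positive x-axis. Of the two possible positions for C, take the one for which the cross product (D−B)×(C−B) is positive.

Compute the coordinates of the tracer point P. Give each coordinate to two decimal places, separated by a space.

A=(0,0), D=(6.00,0)
B = A + 4.00·(cos323°, sin323°) = (3.1945, -2.4073)
|BD| = 3.6967
circle(B,10.00) ∩ circle(D,10.00): a=1.8483, h=9.8277
  candidates: C₊=(-1.8025,6.2547) cross=36.330; C₋=(10.9970,-8.6620) cross=-36.330
  mode + wants cross > 0 → take C=(-1.8025,6.2547) (cross=36.330)
ex = (C−B)/|BC| = (-0.4997,0.8662); ey = (-0.8662,-0.4997)
P = B + -1.25·ex + 3.37·ey = (0.9001,-5.1740)

0.90 -5.17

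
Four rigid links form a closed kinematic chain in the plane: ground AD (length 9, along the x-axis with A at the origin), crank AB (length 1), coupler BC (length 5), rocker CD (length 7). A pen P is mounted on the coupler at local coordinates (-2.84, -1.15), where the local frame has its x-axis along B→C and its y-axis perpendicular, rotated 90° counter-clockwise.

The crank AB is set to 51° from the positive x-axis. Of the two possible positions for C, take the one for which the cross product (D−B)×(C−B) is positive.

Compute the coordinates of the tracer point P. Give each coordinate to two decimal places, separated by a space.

-0.27 -2.15

A=(0,0), D=(9.00,0)
B = A + 1.00·(cos51°, sin51°) = (0.6293, 0.7771)
|BD| = 8.4067
circle(B,5.00) ∩ circle(D,7.00): a=2.7759, h=4.1586
  candidates: C₊=(3.7778,4.6614) cross=34.960; C₋=(3.0089,-3.6203) cross=-34.960
  mode + wants cross > 0 → take C=(3.7778,4.6614) (cross=34.960)
ex = (C−B)/|BC| = (0.6297,0.7768); ey = (-0.7768,0.6297)
P = B + -2.84·ex + -1.15·ey = (-0.2656,-2.1532)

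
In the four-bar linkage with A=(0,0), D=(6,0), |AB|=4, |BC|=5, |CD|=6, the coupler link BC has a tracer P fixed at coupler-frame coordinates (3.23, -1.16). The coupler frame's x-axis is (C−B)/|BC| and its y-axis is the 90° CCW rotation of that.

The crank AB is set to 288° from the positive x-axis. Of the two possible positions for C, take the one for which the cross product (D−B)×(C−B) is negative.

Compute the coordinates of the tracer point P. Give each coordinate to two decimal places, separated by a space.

A=(0,0), D=(6.00,0)
B = A + 4.00·(cos288°, sin288°) = (1.2361, -3.8042)
|BD| = 6.0965
circle(B,5.00) ∩ circle(D,6.00): a=2.1461, h=4.5160
  candidates: C₊=(0.0951,1.0638) cross=27.532; C₋=(5.7311,-5.9940) cross=-27.532
  mode - wants cross < 0 → take C=(5.7311,-5.9940) (cross=-27.532)
ex = (C−B)/|BC| = (0.8990,-0.4379); ey = (0.4379,0.8990)
P = B + 3.23·ex + -1.16·ey = (3.6318,-6.2616)

3.63 -6.26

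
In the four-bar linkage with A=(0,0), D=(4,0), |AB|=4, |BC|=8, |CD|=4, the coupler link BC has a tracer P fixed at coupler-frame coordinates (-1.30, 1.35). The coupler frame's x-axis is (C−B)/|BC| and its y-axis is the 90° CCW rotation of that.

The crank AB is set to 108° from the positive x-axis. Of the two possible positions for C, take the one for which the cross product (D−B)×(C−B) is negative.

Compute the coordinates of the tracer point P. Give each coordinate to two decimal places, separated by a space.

-0.54 5.54

A=(0,0), D=(4.00,0)
B = A + 4.00·(cos108°, sin108°) = (-1.2361, 3.8042)
|BD| = 6.4721
circle(B,8.00) ∩ circle(D,4.00): a=6.9443, h=3.9720
  candidates: C₊=(6.7167,2.9359) cross=25.708; C₋=(2.0473,-3.4910) cross=-25.708
  mode - wants cross < 0 → take C=(2.0473,-3.4910) (cross=-25.708)
ex = (C−B)/|BC| = (0.4104,-0.9119); ey = (0.9119,0.4104)
P = B + -1.30·ex + 1.35·ey = (-0.5385,5.5438)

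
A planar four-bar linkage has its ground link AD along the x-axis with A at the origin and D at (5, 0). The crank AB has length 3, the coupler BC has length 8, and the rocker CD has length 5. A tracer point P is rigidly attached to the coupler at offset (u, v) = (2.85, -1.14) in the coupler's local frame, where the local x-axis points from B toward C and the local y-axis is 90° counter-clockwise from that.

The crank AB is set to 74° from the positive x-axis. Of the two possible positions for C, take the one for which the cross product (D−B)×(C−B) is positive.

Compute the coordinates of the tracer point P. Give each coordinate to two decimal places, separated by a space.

3.72 1.87

A=(0,0), D=(5.00,0)
B = A + 3.00·(cos74°, sin74°) = (0.8269, 2.8838)
|BD| = 5.0726
circle(B,8.00) ∩ circle(D,5.00): a=6.3805, h=4.8259
  candidates: C₊=(8.8196,3.2266) cross=24.480; C₋=(3.3325,-4.7137) cross=-24.480
  mode + wants cross > 0 → take C=(8.8196,3.2266) (cross=24.480)
ex = (C−B)/|BC| = (0.9991,0.0429); ey = (-0.0429,0.9991)
P = B + 2.85·ex + -1.14·ey = (3.7231,1.8670)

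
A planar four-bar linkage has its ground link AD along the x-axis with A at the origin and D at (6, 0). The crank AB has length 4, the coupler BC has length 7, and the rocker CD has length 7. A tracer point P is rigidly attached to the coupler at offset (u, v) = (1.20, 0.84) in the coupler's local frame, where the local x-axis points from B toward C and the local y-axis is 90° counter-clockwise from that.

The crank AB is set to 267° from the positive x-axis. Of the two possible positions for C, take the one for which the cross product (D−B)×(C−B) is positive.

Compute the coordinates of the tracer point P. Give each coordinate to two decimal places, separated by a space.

-1.07 -2.81

A=(0,0), D=(6.00,0)
B = A + 4.00·(cos267°, sin267°) = (-0.2093, -3.9945)
|BD| = 7.3832
circle(B,7.00) ∩ circle(D,7.00): a=3.6916, h=5.9474
  candidates: C₊=(-0.3224,3.0046) cross=43.911; C₋=(6.1130,-6.9991) cross=-43.911
  mode + wants cross > 0 → take C=(-0.3224,3.0046) (cross=43.911)
ex = (C−B)/|BC| = (-0.0161,0.9999); ey = (-0.9999,-0.0161)
P = B + 1.20·ex + 0.84·ey = (-1.0686,-2.8082)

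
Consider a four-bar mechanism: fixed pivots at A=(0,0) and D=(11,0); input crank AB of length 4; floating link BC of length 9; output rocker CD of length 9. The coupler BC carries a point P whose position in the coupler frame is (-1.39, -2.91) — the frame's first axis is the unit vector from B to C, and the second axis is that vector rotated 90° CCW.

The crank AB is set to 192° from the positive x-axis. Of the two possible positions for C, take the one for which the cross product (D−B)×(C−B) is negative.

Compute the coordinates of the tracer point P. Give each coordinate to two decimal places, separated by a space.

-6.59 -2.62

A=(0,0), D=(11.00,0)
B = A + 4.00·(cos192°, sin192°) = (-3.9126, -0.8316)
|BD| = 14.9358
circle(B,9.00) ∩ circle(D,9.00): a=7.4679, h=5.0230
  candidates: C₊=(3.2640,4.5994) cross=75.023; C₋=(3.8234,-5.4311) cross=-75.023
  mode - wants cross < 0 → take C=(3.8234,-5.4311) (cross=-75.023)
ex = (C−B)/|BC| = (0.8596,-0.5110); ey = (0.5110,0.8596)
P = B + -1.39·ex + -2.91·ey = (-6.5945,-2.6226)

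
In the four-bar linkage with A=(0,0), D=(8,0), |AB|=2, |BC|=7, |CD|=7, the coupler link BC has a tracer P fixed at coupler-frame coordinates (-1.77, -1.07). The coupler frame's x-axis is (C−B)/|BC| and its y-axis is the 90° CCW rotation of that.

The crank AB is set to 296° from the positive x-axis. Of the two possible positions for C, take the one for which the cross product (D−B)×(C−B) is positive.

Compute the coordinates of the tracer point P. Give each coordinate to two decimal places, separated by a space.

A=(0,0), D=(8.00,0)
B = A + 2.00·(cos296°, sin296°) = (0.8767, -1.7976)
|BD| = 7.3466
circle(B,7.00) ∩ circle(D,7.00): a=3.6733, h=5.9588
  candidates: C₊=(2.9804,4.8788) cross=43.777; C₋=(5.8964,-6.6764) cross=-43.777
  mode + wants cross > 0 → take C=(2.9804,4.8788) (cross=43.777)
ex = (C−B)/|BC| = (0.3005,0.9538); ey = (-0.9538,0.3005)
P = B + -1.77·ex + -1.07·ey = (1.3654,-3.8073)

1.37 -3.81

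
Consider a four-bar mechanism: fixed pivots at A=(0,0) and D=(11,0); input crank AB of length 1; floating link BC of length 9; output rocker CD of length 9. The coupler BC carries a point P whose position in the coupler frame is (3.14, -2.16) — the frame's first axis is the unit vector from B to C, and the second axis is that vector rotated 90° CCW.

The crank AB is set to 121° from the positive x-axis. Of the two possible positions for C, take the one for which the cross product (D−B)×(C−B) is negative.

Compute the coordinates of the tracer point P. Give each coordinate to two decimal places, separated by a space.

A=(0,0), D=(11.00,0)
B = A + 1.00·(cos121°, sin121°) = (-0.5150, 0.8572)
|BD| = 11.5469
circle(B,9.00) ∩ circle(D,9.00): a=5.7734, h=6.9042
  candidates: C₊=(5.7550,7.3137) cross=79.722; C₋=(4.7300,-6.4565) cross=-79.722
  mode - wants cross < 0 → take C=(4.7300,-6.4565) (cross=-79.722)
ex = (C−B)/|BC| = (0.5828,-0.8126); ey = (0.8126,0.5828)
P = B + 3.14·ex + -2.16·ey = (-0.4404,-2.9533)

-0.44 -2.95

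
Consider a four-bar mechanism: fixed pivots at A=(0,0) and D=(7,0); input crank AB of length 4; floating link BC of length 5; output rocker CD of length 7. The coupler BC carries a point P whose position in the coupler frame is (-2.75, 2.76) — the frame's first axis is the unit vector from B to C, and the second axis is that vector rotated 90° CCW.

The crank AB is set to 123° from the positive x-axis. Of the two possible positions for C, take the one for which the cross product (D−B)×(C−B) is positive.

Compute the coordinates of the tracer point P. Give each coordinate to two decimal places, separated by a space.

A=(0,0), D=(7.00,0)
B = A + 4.00·(cos123°, sin123°) = (-2.1786, 3.3547)
|BD| = 9.7724
circle(B,5.00) ∩ circle(D,7.00): a=3.6583, h=3.4084
  candidates: C₊=(2.4274,5.3002) cross=33.308; C₋=(0.0874,-1.1024) cross=-33.308
  mode + wants cross > 0 → take C=(2.4274,5.3002) (cross=33.308)
ex = (C−B)/|BC| = (0.9212,0.3891); ey = (-0.3891,0.9212)
P = B + -2.75·ex + 2.76·ey = (-5.7858,4.8272)

-5.79 4.83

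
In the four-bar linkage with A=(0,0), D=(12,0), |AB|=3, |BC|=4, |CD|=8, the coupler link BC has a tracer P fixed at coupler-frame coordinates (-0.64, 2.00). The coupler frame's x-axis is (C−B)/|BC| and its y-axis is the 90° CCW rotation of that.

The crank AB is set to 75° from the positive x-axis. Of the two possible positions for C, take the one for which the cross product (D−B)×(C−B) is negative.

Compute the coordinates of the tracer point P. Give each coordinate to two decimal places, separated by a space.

1.43 4.89

A=(0,0), D=(12.00,0)
B = A + 3.00·(cos75°, sin75°) = (0.7765, 2.8978)
|BD| = 11.5916
circle(B,4.00) ∩ circle(D,8.00): a=3.7253, h=1.4567
  candidates: C₊=(4.7477,3.3769) cross=16.885; C₋=(4.0193,0.5561) cross=-16.885
  mode - wants cross < 0 → take C=(4.0193,0.5561) (cross=-16.885)
ex = (C−B)/|BC| = (0.8107,-0.5854); ey = (0.5854,0.8107)
P = B + -0.64·ex + 2.00·ey = (1.4285,4.8939)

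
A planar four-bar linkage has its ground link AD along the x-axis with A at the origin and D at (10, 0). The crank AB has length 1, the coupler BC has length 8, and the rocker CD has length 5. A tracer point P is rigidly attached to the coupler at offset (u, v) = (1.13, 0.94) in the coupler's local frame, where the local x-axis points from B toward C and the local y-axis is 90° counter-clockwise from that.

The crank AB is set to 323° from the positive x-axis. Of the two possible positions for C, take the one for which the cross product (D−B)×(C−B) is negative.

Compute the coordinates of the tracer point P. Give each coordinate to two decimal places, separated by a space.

2.24 -0.33

A=(0,0), D=(10.00,0)
B = A + 1.00·(cos323°, sin323°) = (0.7986, -0.6018)
|BD| = 9.2210
circle(B,8.00) ∩ circle(D,5.00): a=6.7252, h=4.3326
  candidates: C₊=(7.2268,4.1604) cross=39.951; C₋=(7.7923,-4.4862) cross=-39.951
  mode - wants cross < 0 → take C=(7.7923,-4.4862) (cross=-39.951)
ex = (C−B)/|BC| = (0.8742,-0.4855); ey = (0.4855,0.8742)
P = B + 1.13·ex + 0.94·ey = (2.2429,-0.3287)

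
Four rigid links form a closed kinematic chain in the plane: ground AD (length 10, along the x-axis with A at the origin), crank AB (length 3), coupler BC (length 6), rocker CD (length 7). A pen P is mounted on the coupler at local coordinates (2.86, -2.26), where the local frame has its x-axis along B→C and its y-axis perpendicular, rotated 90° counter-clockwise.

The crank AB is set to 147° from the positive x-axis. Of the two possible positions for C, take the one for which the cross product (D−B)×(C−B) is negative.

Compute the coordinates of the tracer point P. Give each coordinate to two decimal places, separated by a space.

A=(0,0), D=(10.00,0)
B = A + 3.00·(cos147°, sin147°) = (-2.5160, 1.6339)
|BD| = 12.6222
circle(B,6.00) ∩ circle(D,7.00): a=5.7961, h=1.5507
  candidates: C₊=(3.4321,2.4213) cross=19.574; C₋=(3.0306,-0.6541) cross=-19.574
  mode - wants cross < 0 → take C=(3.0306,-0.6541) (cross=-19.574)
ex = (C−B)/|BC| = (0.9244,-0.3813); ey = (0.3813,0.9244)
P = B + 2.86·ex + -2.26·ey = (-0.7339,-1.5459)

-0.73 -1.55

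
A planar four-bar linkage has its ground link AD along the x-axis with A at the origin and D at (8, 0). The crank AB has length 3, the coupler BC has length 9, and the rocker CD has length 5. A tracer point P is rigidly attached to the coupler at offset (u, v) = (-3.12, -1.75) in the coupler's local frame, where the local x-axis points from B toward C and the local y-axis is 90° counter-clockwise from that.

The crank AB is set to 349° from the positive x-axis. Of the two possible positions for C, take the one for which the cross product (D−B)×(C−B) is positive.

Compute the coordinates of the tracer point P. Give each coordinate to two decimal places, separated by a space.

1.28 -3.74

A=(0,0), D=(8.00,0)
B = A + 3.00·(cos349°, sin349°) = (2.9449, -0.5724)
|BD| = 5.0874
circle(B,9.00) ∩ circle(D,5.00): a=8.0475, h=4.0297
  candidates: C₊=(10.4878,4.3371) cross=20.501; C₋=(11.3947,-3.6710) cross=-20.501
  mode + wants cross > 0 → take C=(10.4878,4.3371) (cross=20.501)
ex = (C−B)/|BC| = (0.8381,0.5455); ey = (-0.5455,0.8381)
P = B + -3.12·ex + -1.75·ey = (1.2846,-3.7411)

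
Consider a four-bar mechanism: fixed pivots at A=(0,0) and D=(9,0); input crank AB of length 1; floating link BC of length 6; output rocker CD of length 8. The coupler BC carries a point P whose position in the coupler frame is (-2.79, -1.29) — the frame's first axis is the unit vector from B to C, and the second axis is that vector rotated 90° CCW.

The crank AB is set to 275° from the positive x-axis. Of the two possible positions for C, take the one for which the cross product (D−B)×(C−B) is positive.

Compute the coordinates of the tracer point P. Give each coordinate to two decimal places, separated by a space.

A=(0,0), D=(9.00,0)
B = A + 1.00·(cos275°, sin275°) = (0.0872, -0.9962)
|BD| = 8.9683
circle(B,6.00) ∩ circle(D,8.00): a=2.9231, h=5.2398
  candidates: C₊=(2.4102,4.5359) cross=46.992; C₋=(3.5742,-5.8789) cross=-46.992
  mode + wants cross > 0 → take C=(2.4102,4.5359) (cross=46.992)
ex = (C−B)/|BC| = (0.3872,0.9220); ey = (-0.9220,0.3872)
P = B + -2.79·ex + -1.29·ey = (0.1963,-4.0680)

0.20 -4.07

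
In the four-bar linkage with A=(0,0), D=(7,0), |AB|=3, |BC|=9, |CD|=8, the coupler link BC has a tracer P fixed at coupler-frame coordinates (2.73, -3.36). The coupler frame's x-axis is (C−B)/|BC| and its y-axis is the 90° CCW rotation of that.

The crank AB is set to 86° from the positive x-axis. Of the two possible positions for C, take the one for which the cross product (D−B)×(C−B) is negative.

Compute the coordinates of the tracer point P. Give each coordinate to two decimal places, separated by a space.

-2.69 -0.22

A=(0,0), D=(7.00,0)
B = A + 3.00·(cos86°, sin86°) = (0.2093, 2.9927)
|BD| = 7.4209
circle(B,9.00) ∩ circle(D,8.00): a=4.8559, h=7.5776
  candidates: C₊=(7.7087,7.9686) cross=56.233; C₋=(1.5969,-5.8997) cross=-56.233
  mode - wants cross < 0 → take C=(1.5969,-5.8997) (cross=-56.233)
ex = (C−B)/|BC| = (0.1542,-0.9880); ey = (0.9880,0.1542)
P = B + 2.73·ex + -3.36·ey = (-2.6896,-0.2227)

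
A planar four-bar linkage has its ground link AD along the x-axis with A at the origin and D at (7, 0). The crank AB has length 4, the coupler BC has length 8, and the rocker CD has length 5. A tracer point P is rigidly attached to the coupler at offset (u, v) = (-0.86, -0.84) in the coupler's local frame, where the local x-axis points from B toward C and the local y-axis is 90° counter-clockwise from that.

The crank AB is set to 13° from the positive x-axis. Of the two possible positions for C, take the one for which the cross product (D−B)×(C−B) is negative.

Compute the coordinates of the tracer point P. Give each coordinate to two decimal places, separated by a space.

2.72 0.67

A=(0,0), D=(7.00,0)
B = A + 4.00·(cos13°, sin13°) = (3.8975, 0.8998)
|BD| = 3.2304
circle(B,8.00) ∩ circle(D,5.00): a=7.6516, h=2.3350
  candidates: C₊=(11.8967,1.0111) cross=7.543; C₋=(10.5959,-3.4741) cross=-7.543
  mode - wants cross < 0 → take C=(10.5959,-3.4741) (cross=-7.543)
ex = (C−B)/|BC| = (0.8373,-0.5467); ey = (0.5467,0.8373)
P = B + -0.86·ex + -0.84·ey = (2.7181,0.6667)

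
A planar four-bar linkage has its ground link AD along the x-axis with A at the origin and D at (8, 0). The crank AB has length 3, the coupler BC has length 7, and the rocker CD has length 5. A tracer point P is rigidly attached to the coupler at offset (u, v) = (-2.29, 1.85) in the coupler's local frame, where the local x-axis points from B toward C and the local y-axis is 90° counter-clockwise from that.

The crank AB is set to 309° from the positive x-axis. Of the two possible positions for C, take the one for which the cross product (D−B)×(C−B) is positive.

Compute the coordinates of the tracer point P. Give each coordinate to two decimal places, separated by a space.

A=(0,0), D=(8.00,0)
B = A + 3.00·(cos309°, sin309°) = (1.8880, -2.3314)
|BD| = 6.5416
circle(B,7.00) ∩ circle(D,5.00): a=5.1052, h=4.7892
  candidates: C₊=(4.9510,3.9628) cross=31.329; C₋=(8.3648,-4.9867) cross=-31.329
  mode + wants cross > 0 → take C=(4.9510,3.9628) (cross=31.329)
ex = (C−B)/|BC| = (0.4376,0.8992); ey = (-0.8992,0.4376)
P = B + -2.29·ex + 1.85·ey = (-0.7776,-3.5810)

-0.78 -3.58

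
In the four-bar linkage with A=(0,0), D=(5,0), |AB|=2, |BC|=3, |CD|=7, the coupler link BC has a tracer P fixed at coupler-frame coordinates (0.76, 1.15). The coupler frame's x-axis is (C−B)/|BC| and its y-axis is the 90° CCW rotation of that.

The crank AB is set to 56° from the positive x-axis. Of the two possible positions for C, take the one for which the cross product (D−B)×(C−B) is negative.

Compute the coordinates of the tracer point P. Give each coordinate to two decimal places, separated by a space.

0.48 0.44

A=(0,0), D=(5.00,0)
B = A + 2.00·(cos56°, sin56°) = (1.1184, 1.6581)
|BD| = 4.2209
circle(B,3.00) ∩ circle(D,7.00): a=-2.6278, h=1.4472
  candidates: C₊=(-0.7297,4.0212) cross=6.109; C₋=(-1.8667,1.3595) cross=-6.109
  mode - wants cross < 0 → take C=(-1.8667,1.3595) (cross=-6.109)
ex = (C−B)/|BC| = (-0.9950,-0.0995); ey = (0.0995,-0.9950)
P = B + 0.76·ex + 1.15·ey = (0.4766,0.4381)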